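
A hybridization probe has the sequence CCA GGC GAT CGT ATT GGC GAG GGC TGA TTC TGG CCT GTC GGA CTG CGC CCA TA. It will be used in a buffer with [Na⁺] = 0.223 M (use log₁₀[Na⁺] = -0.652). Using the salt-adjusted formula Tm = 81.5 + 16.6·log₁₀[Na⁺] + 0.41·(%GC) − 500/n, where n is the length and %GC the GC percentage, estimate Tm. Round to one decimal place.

Length n = 53. Counting bases: A=8, G=18, C=15, T=12
G+C = 33, so %GC = 33/53 × 100 = 62.264%
Salt term: 16.6 × (-0.652) = -10.823
GC term: 0.41 × 62.264 = 25.528; length term: −500/53 = −9.434
Tm = 81.5 + (-10.823) + 25.528 − 9.434 = 86.771 → 86.8°C

86.8°C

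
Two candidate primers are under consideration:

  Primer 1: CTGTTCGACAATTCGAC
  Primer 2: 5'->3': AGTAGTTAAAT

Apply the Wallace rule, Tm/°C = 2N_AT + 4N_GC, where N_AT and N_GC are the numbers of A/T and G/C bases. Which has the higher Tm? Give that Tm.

Primer 1: A+T=9, G+C=8 → Tm = 2(9)+4(8) = 50°C
Primer 2: A+T=9, G+C=2 → Tm = 2(9)+4(2) = 26°C
50°C vs 26°C → primer 1 is higher.

Primer 1, 50°C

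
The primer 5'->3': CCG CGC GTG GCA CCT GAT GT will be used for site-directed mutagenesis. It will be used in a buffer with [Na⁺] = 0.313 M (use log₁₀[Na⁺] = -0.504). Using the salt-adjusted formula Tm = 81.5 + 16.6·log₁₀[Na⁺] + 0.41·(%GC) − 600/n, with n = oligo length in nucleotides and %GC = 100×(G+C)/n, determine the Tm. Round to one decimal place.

Length n = 20. Base counts: G=7, A=2, C=7, T=4
G+C = 14, so %GC = 14/20 × 100 = 70%
Salt term: 16.6 × (-0.504) = -8.366
GC term: 0.41 × 70 = 28.7; length term: −600/20 = −30
Tm = 81.5 + (-8.366) + 28.7 − 30 = 71.834 → 71.8°C

71.8°C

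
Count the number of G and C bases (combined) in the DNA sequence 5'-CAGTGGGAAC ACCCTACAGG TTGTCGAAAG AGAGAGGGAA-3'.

Scanning the sequence gives A=14, C=7, T=5, G=14.
G+C = 14 + 7 = 21

21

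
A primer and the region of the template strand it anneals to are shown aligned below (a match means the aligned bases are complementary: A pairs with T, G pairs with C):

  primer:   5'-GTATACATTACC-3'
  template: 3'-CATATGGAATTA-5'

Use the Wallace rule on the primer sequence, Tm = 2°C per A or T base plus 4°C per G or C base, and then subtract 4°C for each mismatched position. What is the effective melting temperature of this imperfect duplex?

20°C

Primer base counts: A=4, T=4, G=1, C=3 → A+T=8, G+C=4
Perfect-match Tm = 2(8) + 4(4) = 16 + 16 = 32°C
Mismatches (positions where the bases are not complementary): 3 (at positions 7, 11, 12)
Effective Tm = 32 − 3×4 = 32 − 12 = 20°C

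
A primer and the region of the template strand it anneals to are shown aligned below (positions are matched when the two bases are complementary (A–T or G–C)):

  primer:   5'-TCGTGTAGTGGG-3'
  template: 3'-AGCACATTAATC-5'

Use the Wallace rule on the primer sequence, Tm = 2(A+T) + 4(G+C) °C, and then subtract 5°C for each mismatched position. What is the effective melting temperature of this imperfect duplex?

Primer base counts: A=1, T=4, G=6, C=1 → A+T=5, G+C=7
Perfect-match Tm = 2(5) + 4(7) = 10 + 28 = 38°C
Mismatches (positions where the bases are not complementary): 3 (at positions 8, 10, 11)
Effective Tm = 38 − 3×5 = 38 − 15 = 23°C

23°C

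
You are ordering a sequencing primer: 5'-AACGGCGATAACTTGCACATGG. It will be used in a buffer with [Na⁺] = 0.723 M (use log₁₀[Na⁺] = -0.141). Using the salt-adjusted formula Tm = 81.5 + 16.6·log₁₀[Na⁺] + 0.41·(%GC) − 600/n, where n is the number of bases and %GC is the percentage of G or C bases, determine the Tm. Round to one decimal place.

72.4°C

Length n = 22. Base counts: G=6, C=5, T=4, A=7
G+C = 11, so %GC = 11/22 × 100 = 50%
Salt term: 16.6 × (-0.141) = -2.341
GC term: 0.41 × 50 = 20.5; length term: −600/22 = −27.273
Tm = 81.5 + (-2.341) + 20.5 − 27.273 = 72.386 → 72.4°C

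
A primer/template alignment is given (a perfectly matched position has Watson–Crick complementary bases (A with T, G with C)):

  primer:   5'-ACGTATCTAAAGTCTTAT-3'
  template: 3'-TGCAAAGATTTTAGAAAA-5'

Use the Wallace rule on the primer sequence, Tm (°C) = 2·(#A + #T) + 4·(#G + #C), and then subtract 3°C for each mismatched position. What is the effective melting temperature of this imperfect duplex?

37°C

Primer base counts: A=6, T=7, G=2, C=3 → A+T=13, G+C=5
Perfect-match Tm = 2(13) + 4(5) = 26 + 20 = 46°C
Mismatches (positions where the bases are not complementary): 3 (at positions 5, 12, 17)
Effective Tm = 46 − 3×3 = 46 − 9 = 37°C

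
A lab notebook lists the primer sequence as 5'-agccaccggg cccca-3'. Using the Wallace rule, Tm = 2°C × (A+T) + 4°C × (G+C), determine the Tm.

C=8, A=3, G=4, T=0
AT pairs contribute 3, GC pairs contribute 12.
Tm = 2×3 + 4×12 = 54°C

54°C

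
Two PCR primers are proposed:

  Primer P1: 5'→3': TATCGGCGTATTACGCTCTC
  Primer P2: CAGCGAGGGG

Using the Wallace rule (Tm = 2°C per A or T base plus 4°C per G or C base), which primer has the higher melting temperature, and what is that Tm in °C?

Primer P1: A+T=10, G+C=10 → Tm = 2(10)+4(10) = 60°C
Primer P2: A+T=2, G+C=8 → Tm = 2(2)+4(8) = 36°C
60°C vs 36°C → primer P1 is higher.

Primer P1, 60°C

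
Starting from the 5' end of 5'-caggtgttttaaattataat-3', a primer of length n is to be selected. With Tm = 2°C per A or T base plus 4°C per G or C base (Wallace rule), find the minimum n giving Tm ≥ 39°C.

First 15 bases: CAGGTGTTTTAAATT → Tm = 38°C (< 39°C)
First 16 bases: CAGGTGTTTTAAATTA → Tm = 40°C (≥ 39°C)
Each additional base adds 2°C (A/T) or 4°C (G/C), so Tm is non-decreasing in n; n = 16 is the first length to reach 39°C.

n = 16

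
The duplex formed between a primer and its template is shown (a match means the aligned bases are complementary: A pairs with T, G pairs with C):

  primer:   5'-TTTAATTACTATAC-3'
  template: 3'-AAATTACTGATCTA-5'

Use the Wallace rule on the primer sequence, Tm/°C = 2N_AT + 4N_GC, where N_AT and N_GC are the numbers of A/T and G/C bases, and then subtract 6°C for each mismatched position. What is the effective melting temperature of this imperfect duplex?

14°C

Primer base counts: A=5, T=7, G=0, C=2 → A+T=12, G+C=2
Perfect-match Tm = 2(12) + 4(2) = 24 + 8 = 32°C
Mismatches (positions where the bases are not complementary): 3 (at positions 7, 12, 14)
Effective Tm = 32 − 3×6 = 32 − 18 = 14°C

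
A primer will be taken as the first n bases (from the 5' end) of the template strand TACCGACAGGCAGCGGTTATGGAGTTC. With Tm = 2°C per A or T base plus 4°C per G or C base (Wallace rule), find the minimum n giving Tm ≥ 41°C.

n = 13

First 12 bases: TACCGACAGGCA → Tm = 38°C (< 41°C)
First 13 bases: TACCGACAGGCAG → Tm = 42°C (≥ 41°C)
Each additional base adds 2°C (A/T) or 4°C (G/C), so Tm is non-decreasing in n; n = 13 is the first length to reach 41°C.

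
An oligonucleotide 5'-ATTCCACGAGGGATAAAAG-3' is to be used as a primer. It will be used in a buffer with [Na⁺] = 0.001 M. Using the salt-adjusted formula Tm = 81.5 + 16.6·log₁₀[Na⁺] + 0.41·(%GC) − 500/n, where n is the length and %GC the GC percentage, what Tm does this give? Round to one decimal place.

Length n = 19. T=3, C=3, A=8, G=5
G+C = 8, so %GC = 8/19 × 100 = 42.105%
Salt term: 16.6 × (-3) = -49.8
GC term: 0.41 × 42.105 = 17.263; length term: −500/19 = −26.316
Tm = 81.5 + (-49.8) + 17.263 − 26.316 = 22.647 → 22.6°C

22.6°C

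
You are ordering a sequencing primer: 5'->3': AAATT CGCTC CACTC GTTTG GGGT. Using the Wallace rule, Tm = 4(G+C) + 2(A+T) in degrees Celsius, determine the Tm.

72°C

C=6, A=4, T=8, G=6
A+T = 12, G+C = 12
Tm = 2(12) + 4(12) = 24 + 48 = 72°C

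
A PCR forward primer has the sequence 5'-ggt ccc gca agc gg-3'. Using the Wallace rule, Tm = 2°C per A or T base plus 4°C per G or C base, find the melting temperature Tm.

Base counts: C=5, G=6, A=2, T=1
A+T = 3, G+C = 11
Tm = 2×3 + 4×11 = 50°C

50°C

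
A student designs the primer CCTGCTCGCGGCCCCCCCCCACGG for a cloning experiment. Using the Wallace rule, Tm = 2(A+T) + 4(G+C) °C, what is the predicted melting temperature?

90°C

Counting bases: T=2, C=15, A=1, G=6
AT pairs contribute 3, GC pairs contribute 21.
Tm = 2(3) + 4(21) = 6 + 84 = 90°C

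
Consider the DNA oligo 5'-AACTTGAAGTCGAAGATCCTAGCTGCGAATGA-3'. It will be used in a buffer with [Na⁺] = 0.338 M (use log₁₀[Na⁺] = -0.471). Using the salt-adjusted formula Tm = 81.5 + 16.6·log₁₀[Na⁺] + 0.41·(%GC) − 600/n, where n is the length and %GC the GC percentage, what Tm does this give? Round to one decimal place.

72.9°C

Length n = 32. T=7, C=6, A=11, G=8
G+C = 14, so %GC = 14/32 × 100 = 43.75%
Salt term: 16.6 × (-0.471) = -7.819
GC term: 0.41 × 43.75 = 17.938; length term: −600/32 = −18.75
Tm = 81.5 + (-7.819) + 17.938 − 18.75 = 72.869 → 72.9°C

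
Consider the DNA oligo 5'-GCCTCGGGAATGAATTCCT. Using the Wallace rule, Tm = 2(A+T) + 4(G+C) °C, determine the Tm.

58°C

G=5, C=5, A=4, T=5
AT pairs contribute 9, GC pairs contribute 10.
Tm = 2×9 + 4×10 = 58°C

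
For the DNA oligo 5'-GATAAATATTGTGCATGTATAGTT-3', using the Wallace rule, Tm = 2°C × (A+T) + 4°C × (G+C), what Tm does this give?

Counting bases: T=10, C=1, G=5, A=8
So N_AT = 18 and N_GC = 6.
Tm = 4·6 + 2·18 = 24 + 36 = 60°C

60°C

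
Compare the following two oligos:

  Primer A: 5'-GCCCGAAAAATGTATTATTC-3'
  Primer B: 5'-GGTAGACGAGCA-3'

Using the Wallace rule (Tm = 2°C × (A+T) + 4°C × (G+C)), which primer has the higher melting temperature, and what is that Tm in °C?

Primer A, 54°C

Primer A: A+T=13, G+C=7 → Tm = 2(13)+4(7) = 54°C
Primer B: A+T=5, G+C=7 → Tm = 2(5)+4(7) = 38°C
54°C vs 38°C → primer A is higher.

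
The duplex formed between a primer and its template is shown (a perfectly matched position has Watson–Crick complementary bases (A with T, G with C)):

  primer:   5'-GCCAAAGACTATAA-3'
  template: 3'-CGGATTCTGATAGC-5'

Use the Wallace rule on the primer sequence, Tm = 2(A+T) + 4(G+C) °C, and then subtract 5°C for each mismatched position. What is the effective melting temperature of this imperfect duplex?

23°C

Primer base counts: A=7, T=2, G=2, C=3 → A+T=9, G+C=5
Perfect-match Tm = 2(9) + 4(5) = 18 + 20 = 38°C
Mismatches (positions where the bases are not complementary): 3 (at positions 4, 13, 14)
Effective Tm = 38 − 3×5 = 38 − 15 = 23°C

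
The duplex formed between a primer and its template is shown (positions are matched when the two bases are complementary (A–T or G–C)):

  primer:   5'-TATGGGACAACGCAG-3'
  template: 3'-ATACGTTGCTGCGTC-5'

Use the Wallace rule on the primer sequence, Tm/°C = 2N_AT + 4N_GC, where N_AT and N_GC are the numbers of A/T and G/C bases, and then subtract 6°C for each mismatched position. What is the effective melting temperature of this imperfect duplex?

Primer base counts: A=5, T=2, G=5, C=3 → A+T=7, G+C=8
Perfect-match Tm = 2(7) + 4(8) = 14 + 32 = 46°C
Mismatches (positions where the bases are not complementary): 3 (at positions 5, 6, 9)
Effective Tm = 46 − 3×6 = 46 − 18 = 28°C

28°C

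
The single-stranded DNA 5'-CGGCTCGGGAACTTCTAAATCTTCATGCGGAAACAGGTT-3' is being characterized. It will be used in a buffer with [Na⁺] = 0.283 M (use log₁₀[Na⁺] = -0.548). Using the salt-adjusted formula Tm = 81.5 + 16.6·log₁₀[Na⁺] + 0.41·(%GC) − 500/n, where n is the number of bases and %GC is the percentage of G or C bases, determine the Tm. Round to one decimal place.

Length n = 39. Base counts: C=9, T=10, A=10, G=10
G+C = 19, so %GC = 19/39 × 100 = 48.718%
Salt term: 16.6 × (-0.548) = -9.097
GC term: 0.41 × 48.718 = 19.974; length term: −500/39 = −12.821
Tm = 81.5 + (-9.097) + 19.974 − 12.821 = 79.556 → 79.6°C

79.6°C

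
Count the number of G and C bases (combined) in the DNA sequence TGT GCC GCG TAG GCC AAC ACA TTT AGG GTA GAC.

18

Counting bases: C=8, A=8, G=10, T=7
G+C = 10 + 8 = 18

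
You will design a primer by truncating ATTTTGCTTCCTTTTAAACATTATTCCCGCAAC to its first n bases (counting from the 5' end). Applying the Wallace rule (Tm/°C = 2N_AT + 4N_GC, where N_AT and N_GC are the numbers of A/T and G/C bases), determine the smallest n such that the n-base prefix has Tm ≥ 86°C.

n = 33

First 32 bases: ATTTTGCTTCCTTTTAAACATTATTCCCGCAA → Tm = 84°C (< 86°C)
First 33 bases: ATTTTGCTTCCTTTTAAACATTATTCCCGCAAC → Tm = 88°C (≥ 86°C)
Since every base adds ≥2°C, Tm only increases with n, so the threshold is first crossed at n = 33.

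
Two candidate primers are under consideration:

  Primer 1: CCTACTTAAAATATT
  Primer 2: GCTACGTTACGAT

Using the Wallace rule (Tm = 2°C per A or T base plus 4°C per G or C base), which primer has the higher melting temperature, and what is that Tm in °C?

Primer 2, 38°C

Primer 1: A+T=12, G+C=3 → Tm = 2(12)+4(3) = 36°C
Primer 2: A+T=7, G+C=6 → Tm = 2(7)+4(6) = 38°C
36°C vs 38°C → primer 2 is higher.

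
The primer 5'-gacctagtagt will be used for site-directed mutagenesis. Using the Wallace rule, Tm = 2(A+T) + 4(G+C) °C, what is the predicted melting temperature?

Counting bases: G=3, T=3, C=2, A=3
A+T = 6, G+C = 5
Tm = 2×6 + 4×5 = 32°C

32°C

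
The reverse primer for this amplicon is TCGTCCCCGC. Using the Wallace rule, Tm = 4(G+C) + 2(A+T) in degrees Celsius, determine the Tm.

Base counts: T=2, A=0, C=6, G=2
A+T = 2, G+C = 8
Tm = 2×2 + 4×8 = 36°C

36°C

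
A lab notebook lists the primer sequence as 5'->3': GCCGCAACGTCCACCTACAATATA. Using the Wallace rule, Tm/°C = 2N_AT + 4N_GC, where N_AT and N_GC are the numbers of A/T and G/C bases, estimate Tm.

72°C

Base counts: G=3, T=4, A=8, C=9
So N_AT = 12 and N_GC = 12.
Tm = 2×12 + 4×12 = 72°C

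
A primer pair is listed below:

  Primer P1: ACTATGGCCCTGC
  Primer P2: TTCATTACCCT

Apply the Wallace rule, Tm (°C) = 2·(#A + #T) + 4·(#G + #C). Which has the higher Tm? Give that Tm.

Primer P1: A+T=5, G+C=8 → Tm = 2(5)+4(8) = 42°C
Primer P2: A+T=7, G+C=4 → Tm = 2(7)+4(4) = 30°C
42°C vs 30°C → primer P1 is higher.

Primer P1, 42°C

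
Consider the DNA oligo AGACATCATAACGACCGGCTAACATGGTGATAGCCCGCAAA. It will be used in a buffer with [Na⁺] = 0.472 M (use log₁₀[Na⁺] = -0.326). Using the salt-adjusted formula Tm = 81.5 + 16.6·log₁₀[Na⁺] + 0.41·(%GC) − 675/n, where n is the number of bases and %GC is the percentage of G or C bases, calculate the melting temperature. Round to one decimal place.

79.6°C

Length n = 41. Scanning the sequence gives T=6, A=15, C=11, G=9.
G+C = 20, so %GC = 20/41 × 100 = 48.78%
Salt term: 16.6 × (-0.326) = -5.412
GC term: 0.41 × 48.78 = 20; length term: −675/41 = −16.463
Tm = 81.5 + (-5.412) + 20 − 16.463 = 79.625 → 79.6°C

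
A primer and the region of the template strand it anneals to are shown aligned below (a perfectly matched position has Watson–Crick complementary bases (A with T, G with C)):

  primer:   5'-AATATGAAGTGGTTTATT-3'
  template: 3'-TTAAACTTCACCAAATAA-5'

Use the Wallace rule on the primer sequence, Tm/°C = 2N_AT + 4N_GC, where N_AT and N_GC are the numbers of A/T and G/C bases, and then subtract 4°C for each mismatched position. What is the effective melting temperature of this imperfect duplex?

Primer base counts: A=6, T=8, G=4, C=0 → A+T=14, G+C=4
Perfect-match Tm = 2(14) + 4(4) = 28 + 16 = 44°C
Mismatches (positions where the bases are not complementary): 1 (at position 4)
Effective Tm = 44 − 1×4 = 44 − 4 = 40°C

40°C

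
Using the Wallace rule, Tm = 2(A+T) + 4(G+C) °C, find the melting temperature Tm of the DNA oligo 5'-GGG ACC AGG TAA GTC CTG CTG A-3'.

C=5, T=4, G=8, A=5
A+T = 9, G+C = 13
Tm = 2×9 + 4×13 = 70°C

70°C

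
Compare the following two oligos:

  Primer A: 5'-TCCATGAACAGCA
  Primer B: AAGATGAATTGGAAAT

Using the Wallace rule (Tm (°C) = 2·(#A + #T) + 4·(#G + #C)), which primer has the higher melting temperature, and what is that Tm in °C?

Primer B, 40°C

Primer A: A+T=7, G+C=6 → Tm = 2(7)+4(6) = 38°C
Primer B: A+T=12, G+C=4 → Tm = 2(12)+4(4) = 40°C
38°C vs 40°C → primer B is higher.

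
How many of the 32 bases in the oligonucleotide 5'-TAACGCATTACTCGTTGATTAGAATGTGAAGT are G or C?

11

Counting bases: G=7, T=11, A=10, C=4
G+C = 7 + 4 = 11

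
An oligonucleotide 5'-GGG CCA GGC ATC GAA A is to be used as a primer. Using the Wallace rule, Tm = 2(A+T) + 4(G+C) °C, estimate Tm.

52°C

Scanning the sequence gives T=1, G=6, C=4, A=5.
A+T = 6, G+C = 10
Tm = 2×6 + 4×10 = 52°C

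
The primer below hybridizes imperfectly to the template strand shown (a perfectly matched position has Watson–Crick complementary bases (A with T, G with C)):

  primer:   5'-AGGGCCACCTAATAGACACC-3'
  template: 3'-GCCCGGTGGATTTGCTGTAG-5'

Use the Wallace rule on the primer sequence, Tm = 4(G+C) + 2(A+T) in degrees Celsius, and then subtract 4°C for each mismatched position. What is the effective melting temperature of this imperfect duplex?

46°C

Primer base counts: A=7, T=2, G=4, C=7 → A+T=9, G+C=11
Perfect-match Tm = 2(9) + 4(11) = 18 + 44 = 62°C
Mismatches (positions where the bases are not complementary): 4 (at positions 1, 13, 14, 19)
Effective Tm = 62 − 4×4 = 62 − 16 = 46°C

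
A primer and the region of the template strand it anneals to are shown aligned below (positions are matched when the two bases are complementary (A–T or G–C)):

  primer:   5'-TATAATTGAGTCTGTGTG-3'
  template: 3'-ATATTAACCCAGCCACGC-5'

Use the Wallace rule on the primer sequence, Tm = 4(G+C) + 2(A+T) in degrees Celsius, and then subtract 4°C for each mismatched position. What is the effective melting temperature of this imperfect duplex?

36°C

Primer base counts: A=4, T=8, G=5, C=1 → A+T=12, G+C=6
Perfect-match Tm = 2(12) + 4(6) = 24 + 24 = 48°C
Mismatches (positions where the bases are not complementary): 3 (at positions 9, 13, 17)
Effective Tm = 48 − 3×4 = 48 − 12 = 36°C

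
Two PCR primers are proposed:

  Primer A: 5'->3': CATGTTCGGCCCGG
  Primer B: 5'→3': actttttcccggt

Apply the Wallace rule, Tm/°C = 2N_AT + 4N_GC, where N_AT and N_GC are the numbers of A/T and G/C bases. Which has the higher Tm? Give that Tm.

Primer A: A+T=4, G+C=10 → Tm = 2(4)+4(10) = 48°C
Primer B: A+T=7, G+C=6 → Tm = 2(7)+4(6) = 38°C
48°C vs 38°C → primer A is higher.

Primer A, 48°C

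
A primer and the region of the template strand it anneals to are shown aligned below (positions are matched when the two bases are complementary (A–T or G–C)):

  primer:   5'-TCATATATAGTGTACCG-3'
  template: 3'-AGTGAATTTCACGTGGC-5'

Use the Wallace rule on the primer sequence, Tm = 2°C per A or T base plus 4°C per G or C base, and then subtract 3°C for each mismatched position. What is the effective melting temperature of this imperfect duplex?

34°C

Primer base counts: A=5, T=6, G=3, C=3 → A+T=11, G+C=6
Perfect-match Tm = 2(11) + 4(6) = 22 + 24 = 46°C
Mismatches (positions where the bases are not complementary): 4 (at positions 4, 5, 8, 13)
Effective Tm = 46 − 4×3 = 46 − 12 = 34°C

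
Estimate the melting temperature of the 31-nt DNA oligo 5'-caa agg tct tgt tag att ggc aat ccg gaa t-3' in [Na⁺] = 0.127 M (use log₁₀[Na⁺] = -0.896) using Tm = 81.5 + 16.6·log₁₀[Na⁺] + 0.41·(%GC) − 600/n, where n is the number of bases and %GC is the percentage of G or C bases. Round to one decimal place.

64.5°C

Length n = 31. G=8, T=9, A=9, C=5
G+C = 13, so %GC = 13/31 × 100 = 41.935%
Salt term: 16.6 × (-0.896) = -14.874
GC term: 0.41 × 41.935 = 17.193; length term: −600/31 = −19.355
Tm = 81.5 + (-14.874) + 17.193 − 19.355 = 64.464 → 64.5°C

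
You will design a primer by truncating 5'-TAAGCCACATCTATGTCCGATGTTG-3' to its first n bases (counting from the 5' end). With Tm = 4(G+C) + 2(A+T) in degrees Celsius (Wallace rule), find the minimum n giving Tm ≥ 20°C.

First 6 bases: TAAGCC → Tm = 18°C (< 20°C)
First 7 bases: TAAGCCA → Tm = 20°C (≥ 20°C)
Since every base adds ≥2°C, Tm only increases with n, so the threshold is first crossed at n = 7.

n = 7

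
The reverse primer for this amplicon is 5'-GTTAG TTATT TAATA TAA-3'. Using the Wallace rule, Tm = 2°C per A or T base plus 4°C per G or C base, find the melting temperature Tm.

Base counts: T=9, G=2, C=0, A=7
AT pairs contribute 16, GC pairs contribute 2.
Tm = 4·2 + 2·16 = 8 + 32 = 40°C

40°C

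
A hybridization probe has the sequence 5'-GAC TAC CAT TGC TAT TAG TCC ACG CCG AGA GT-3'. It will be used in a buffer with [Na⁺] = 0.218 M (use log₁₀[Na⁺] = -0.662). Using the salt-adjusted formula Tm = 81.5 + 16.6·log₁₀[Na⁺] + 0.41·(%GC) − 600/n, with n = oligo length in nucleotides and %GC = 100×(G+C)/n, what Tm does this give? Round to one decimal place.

72.3°C

Length n = 32. Counting bases: A=8, T=8, C=9, G=7
G+C = 16, so %GC = 16/32 × 100 = 50%
Salt term: 16.6 × (-0.662) = -10.989
GC term: 0.41 × 50 = 20.5; length term: −600/32 = −18.75
Tm = 81.5 + (-10.989) + 20.5 − 18.75 = 72.261 → 72.3°C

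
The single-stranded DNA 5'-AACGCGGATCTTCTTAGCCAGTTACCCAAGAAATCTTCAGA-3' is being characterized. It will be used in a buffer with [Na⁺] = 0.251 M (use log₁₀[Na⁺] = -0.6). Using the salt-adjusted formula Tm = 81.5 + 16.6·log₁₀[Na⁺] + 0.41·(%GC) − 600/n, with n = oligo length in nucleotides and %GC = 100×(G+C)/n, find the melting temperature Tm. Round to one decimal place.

74.9°C

Length n = 41. Base counts: G=7, C=11, T=10, A=13
G+C = 18, so %GC = 18/41 × 100 = 43.902%
Salt term: 16.6 × (-0.6) = -9.96
GC term: 0.41 × 43.902 = 18; length term: −600/41 = −14.634
Tm = 81.5 + (-9.96) + 18 − 14.634 = 74.906 → 74.9°C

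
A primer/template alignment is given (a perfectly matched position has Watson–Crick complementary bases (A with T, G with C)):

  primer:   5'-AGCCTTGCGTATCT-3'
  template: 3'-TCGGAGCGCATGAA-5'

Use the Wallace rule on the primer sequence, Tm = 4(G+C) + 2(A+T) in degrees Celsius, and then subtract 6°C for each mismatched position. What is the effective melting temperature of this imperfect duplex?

Primer base counts: A=2, T=5, G=3, C=4 → A+T=7, G+C=7
Perfect-match Tm = 2(7) + 4(7) = 14 + 28 = 42°C
Mismatches (positions where the bases are not complementary): 3 (at positions 6, 12, 13)
Effective Tm = 42 − 3×6 = 42 − 18 = 24°C

24°C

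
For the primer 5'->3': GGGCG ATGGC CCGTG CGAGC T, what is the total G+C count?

16

Counting bases: A=2, G=10, T=3, C=6
Total G or C: 10 + 6 = 16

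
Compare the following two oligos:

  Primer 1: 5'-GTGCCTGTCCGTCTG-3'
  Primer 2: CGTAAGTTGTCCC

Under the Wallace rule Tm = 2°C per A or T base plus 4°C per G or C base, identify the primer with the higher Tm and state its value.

Primer 1: A+T=5, G+C=10 → Tm = 2(5)+4(10) = 50°C
Primer 2: A+T=6, G+C=7 → Tm = 2(6)+4(7) = 40°C
50°C vs 40°C → primer 1 is higher.

Primer 1, 50°C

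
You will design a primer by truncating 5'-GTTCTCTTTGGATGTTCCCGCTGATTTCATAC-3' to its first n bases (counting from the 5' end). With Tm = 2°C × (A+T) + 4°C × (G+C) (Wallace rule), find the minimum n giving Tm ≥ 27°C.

First 9 bases: GTTCTCTTT → Tm = 24°C (< 27°C)
First 10 bases: GTTCTCTTTG → Tm = 28°C (≥ 27°C)
Each additional base adds 2°C (A/T) or 4°C (G/C), so Tm is non-decreasing in n; n = 10 is the first length to reach 27°C.

n = 10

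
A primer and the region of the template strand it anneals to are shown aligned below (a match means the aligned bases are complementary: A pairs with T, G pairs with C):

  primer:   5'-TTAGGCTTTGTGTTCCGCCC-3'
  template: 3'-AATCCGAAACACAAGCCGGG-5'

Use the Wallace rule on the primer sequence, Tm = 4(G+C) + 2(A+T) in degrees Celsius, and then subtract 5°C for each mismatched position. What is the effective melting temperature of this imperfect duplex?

57°C

Primer base counts: A=1, T=8, G=5, C=6 → A+T=9, G+C=11
Perfect-match Tm = 2(9) + 4(11) = 18 + 44 = 62°C
Mismatches (positions where the bases are not complementary): 1 (at position 16)
Effective Tm = 62 − 1×5 = 62 − 5 = 57°C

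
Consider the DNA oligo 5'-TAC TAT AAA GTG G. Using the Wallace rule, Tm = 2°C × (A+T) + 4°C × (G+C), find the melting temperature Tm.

34°C

Scanning the sequence gives T=4, G=3, A=5, C=1.
A+T = 9, G+C = 4
Tm = 2×9 + 4×4 = 34°C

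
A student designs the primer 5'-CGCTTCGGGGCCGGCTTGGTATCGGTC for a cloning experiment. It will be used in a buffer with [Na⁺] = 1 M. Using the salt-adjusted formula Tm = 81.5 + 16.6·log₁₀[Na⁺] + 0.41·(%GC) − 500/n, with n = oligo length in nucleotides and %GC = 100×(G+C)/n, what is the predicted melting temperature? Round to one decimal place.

91.8°C

Length n = 27. Base counts: C=8, A=1, G=11, T=7
G+C = 19, so %GC = 19/27 × 100 = 70.37%
Salt term: 16.6 × (0) = 0
GC term: 0.41 × 70.37 = 28.852; length term: −500/27 = −18.519
Tm = 81.5 + (0) + 28.852 − 18.519 = 91.833 → 91.8°C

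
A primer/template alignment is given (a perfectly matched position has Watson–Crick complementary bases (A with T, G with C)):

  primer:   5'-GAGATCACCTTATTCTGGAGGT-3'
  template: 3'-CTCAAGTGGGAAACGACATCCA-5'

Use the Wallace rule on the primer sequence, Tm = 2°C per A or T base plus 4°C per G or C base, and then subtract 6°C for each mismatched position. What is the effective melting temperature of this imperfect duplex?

Primer base counts: A=5, T=7, G=6, C=4 → A+T=12, G+C=10
Perfect-match Tm = 2(12) + 4(10) = 24 + 40 = 64°C
Mismatches (positions where the bases are not complementary): 5 (at positions 4, 10, 12, 14, 18)
Effective Tm = 64 − 5×6 = 64 − 30 = 34°C

34°C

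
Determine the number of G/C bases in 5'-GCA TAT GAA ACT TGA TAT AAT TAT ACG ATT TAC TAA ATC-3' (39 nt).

9

Base counts: A=16, C=5, T=14, G=4
G+C = 4 + 5 = 9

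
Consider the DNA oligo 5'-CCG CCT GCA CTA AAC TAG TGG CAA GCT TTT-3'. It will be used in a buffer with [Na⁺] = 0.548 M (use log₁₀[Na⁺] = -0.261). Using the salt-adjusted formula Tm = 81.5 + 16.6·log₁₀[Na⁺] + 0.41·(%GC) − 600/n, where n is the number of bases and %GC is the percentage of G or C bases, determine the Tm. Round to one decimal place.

Length n = 30. Counting bases: G=6, T=8, A=7, C=9
G+C = 15, so %GC = 15/30 × 100 = 50%
Salt term: 16.6 × (-0.261) = -4.333
GC term: 0.41 × 50 = 20.5; length term: −600/30 = −20
Tm = 81.5 + (-4.333) + 20.5 − 20 = 77.667 → 77.7°C

77.7°C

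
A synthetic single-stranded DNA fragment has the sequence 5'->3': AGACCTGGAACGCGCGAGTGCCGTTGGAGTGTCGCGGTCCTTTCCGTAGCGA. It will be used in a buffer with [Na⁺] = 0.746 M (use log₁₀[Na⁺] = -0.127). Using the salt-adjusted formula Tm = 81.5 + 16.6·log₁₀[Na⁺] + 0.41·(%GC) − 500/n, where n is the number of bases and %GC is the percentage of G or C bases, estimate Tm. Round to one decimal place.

95.8°C

Length n = 52. Base counts: G=19, T=11, A=8, C=14
G+C = 33, so %GC = 33/52 × 100 = 63.462%
Salt term: 16.6 × (-0.127) = -2.108
GC term: 0.41 × 63.462 = 26.019; length term: −500/52 = −9.615
Tm = 81.5 + (-2.108) + 26.019 − 9.615 = 95.796 → 95.8°C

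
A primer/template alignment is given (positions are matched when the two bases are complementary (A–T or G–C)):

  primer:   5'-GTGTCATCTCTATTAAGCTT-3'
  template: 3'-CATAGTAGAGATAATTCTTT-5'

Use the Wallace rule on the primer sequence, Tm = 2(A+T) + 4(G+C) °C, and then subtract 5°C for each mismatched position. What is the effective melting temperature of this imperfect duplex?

34°C

Primer base counts: A=4, T=9, G=3, C=4 → A+T=13, G+C=7
Perfect-match Tm = 2(13) + 4(7) = 26 + 28 = 54°C
Mismatches (positions where the bases are not complementary): 4 (at positions 3, 18, 19, 20)
Effective Tm = 54 − 4×5 = 54 − 20 = 34°C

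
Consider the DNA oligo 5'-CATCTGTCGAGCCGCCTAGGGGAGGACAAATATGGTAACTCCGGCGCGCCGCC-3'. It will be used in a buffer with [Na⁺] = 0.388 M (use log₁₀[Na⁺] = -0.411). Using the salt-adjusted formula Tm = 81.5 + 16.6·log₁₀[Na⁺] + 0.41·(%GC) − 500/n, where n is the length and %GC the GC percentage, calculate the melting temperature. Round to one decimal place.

91.5°C

Length n = 53. Base counts: T=8, A=11, G=17, C=17
G+C = 34, so %GC = 34/53 × 100 = 64.151%
Salt term: 16.6 × (-0.411) = -6.823
GC term: 0.41 × 64.151 = 26.302; length term: −500/53 = −9.434
Tm = 81.5 + (-6.823) + 26.302 − 9.434 = 91.545 → 91.5°C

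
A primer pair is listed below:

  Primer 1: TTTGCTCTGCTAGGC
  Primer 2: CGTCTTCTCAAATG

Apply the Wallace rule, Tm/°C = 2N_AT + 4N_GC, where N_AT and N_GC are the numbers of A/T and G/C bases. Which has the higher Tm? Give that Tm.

Primer 1, 46°C

Primer 1: A+T=7, G+C=8 → Tm = 2(7)+4(8) = 46°C
Primer 2: A+T=8, G+C=6 → Tm = 2(8)+4(6) = 40°C
46°C vs 40°C → primer 1 is higher.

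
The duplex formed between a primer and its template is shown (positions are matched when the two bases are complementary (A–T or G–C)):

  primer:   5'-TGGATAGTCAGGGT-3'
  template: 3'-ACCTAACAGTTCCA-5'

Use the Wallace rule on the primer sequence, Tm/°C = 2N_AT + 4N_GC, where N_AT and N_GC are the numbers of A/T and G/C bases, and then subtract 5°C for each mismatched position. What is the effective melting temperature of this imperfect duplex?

Primer base counts: A=3, T=4, G=6, C=1 → A+T=7, G+C=7
Perfect-match Tm = 2(7) + 4(7) = 14 + 28 = 42°C
Mismatches (positions where the bases are not complementary): 2 (at positions 6, 11)
Effective Tm = 42 − 2×5 = 42 − 10 = 32°C

32°C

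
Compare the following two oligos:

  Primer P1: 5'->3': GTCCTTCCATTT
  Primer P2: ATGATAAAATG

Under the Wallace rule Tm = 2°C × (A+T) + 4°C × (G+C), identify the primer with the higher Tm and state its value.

Primer P1: A+T=7, G+C=5 → Tm = 2(7)+4(5) = 34°C
Primer P2: A+T=9, G+C=2 → Tm = 2(9)+4(2) = 26°C
34°C vs 26°C → primer P1 is higher.

Primer P1, 34°C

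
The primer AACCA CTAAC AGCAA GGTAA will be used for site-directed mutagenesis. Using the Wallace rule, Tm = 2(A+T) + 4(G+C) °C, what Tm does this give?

56°C

G=3, A=10, C=5, T=2
A+T = 12, G+C = 8
Tm = 4·8 + 2·12 = 32 + 24 = 56°C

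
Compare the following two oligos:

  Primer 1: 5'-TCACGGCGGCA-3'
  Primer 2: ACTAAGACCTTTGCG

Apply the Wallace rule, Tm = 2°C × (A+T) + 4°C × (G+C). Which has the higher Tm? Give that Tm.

Primer 2, 44°C

Primer 1: A+T=3, G+C=8 → Tm = 2(3)+4(8) = 38°C
Primer 2: A+T=8, G+C=7 → Tm = 2(8)+4(7) = 44°C
38°C vs 44°C → primer 2 is higher.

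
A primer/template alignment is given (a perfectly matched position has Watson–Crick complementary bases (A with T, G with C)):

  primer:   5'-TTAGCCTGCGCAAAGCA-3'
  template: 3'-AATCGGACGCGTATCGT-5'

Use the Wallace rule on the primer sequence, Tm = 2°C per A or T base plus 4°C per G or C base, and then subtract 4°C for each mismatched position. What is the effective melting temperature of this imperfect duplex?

Primer base counts: A=5, T=3, G=4, C=5 → A+T=8, G+C=9
Perfect-match Tm = 2(8) + 4(9) = 16 + 36 = 52°C
Mismatches (positions where the bases are not complementary): 1 (at position 13)
Effective Tm = 52 − 1×4 = 52 − 4 = 48°C

48°C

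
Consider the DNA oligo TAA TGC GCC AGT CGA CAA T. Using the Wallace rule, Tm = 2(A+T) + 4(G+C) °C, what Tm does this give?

Scanning the sequence gives G=4, A=6, C=5, T=4.
AT pairs contribute 10, GC pairs contribute 9.
Tm = 2(10) + 4(9) = 20 + 36 = 56°C

56°C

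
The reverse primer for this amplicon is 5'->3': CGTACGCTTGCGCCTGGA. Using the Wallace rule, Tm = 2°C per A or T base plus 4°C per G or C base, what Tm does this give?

Base counts: A=2, G=6, T=4, C=6
AT pairs contribute 6, GC pairs contribute 12.
Tm = 2×6 + 4×12 = 60°C

60°C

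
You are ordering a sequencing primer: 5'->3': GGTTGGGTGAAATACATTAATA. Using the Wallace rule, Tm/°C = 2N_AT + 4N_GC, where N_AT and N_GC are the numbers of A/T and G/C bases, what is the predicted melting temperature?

58°C

Scanning the sequence gives T=7, C=1, A=8, G=6.
A+T = 15, G+C = 7
Tm = 2×15 + 4×7 = 58°C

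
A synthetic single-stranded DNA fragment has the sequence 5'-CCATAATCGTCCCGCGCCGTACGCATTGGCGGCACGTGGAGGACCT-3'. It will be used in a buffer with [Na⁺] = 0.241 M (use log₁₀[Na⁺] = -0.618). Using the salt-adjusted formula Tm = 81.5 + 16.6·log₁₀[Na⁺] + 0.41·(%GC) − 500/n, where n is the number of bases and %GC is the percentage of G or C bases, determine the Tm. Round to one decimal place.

Length n = 46. Counting bases: A=8, C=16, T=8, G=14
G+C = 30, so %GC = 30/46 × 100 = 65.217%
Salt term: 16.6 × (-0.618) = -10.259
GC term: 0.41 × 65.217 = 26.739; length term: −500/46 = −10.87
Tm = 81.5 + (-10.259) + 26.739 − 10.87 = 87.11 → 87.1°C

87.1°C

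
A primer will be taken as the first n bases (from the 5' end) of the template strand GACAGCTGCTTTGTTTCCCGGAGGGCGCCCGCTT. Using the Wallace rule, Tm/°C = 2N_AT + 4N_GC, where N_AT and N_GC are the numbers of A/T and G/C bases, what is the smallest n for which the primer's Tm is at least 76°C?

First 23 bases: GACAGCTGCTTTGTTTCCCGGAG → Tm = 72°C (< 76°C)
First 24 bases: GACAGCTGCTTTGTTTCCCGGAGG → Tm = 76°C (≥ 76°C)
Each additional base adds 2°C (A/T) or 4°C (G/C), so Tm is non-decreasing in n; n = 24 is the first length to reach 76°C.

n = 24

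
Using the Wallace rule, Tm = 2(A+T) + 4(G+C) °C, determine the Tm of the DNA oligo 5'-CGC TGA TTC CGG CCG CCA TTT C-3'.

72°C

Scanning the sequence gives A=2, T=6, G=5, C=9.
A+T = 8, G+C = 14
Tm = 2×8 + 4×14 = 72°C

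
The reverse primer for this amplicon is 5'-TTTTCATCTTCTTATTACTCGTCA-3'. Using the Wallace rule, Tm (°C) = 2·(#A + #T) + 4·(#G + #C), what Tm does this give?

62°C

Base counts: G=1, A=4, T=13, C=6
A+T = 17, G+C = 7
Tm = 2×17 + 4×7 = 62°C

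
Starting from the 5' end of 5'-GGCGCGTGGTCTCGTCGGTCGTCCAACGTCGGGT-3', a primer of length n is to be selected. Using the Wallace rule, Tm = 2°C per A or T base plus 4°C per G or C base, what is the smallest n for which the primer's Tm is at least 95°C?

n = 28

First 27 bases: GGCGCGTGGTCTCGTCGGTCGTCCAAC → Tm = 92°C (< 95°C)
First 28 bases: GGCGCGTGGTCTCGTCGGTCGTCCAACG → Tm = 96°C (≥ 95°C)
Since every base adds ≥2°C, Tm only increases with n, so the threshold is first crossed at n = 28.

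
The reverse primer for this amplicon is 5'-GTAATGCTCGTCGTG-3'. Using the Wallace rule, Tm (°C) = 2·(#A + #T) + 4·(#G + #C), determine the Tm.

46°C

Scanning the sequence gives G=5, T=5, A=2, C=3.
A+T = 7, G+C = 8
Tm = 2(7) + 4(8) = 14 + 32 = 46°C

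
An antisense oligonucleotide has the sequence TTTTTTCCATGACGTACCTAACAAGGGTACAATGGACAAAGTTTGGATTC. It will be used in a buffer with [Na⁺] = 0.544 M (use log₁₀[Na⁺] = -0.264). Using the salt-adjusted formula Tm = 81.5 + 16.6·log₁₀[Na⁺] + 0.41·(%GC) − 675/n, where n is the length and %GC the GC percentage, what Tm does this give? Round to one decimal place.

79.2°C

Length n = 50. Counting bases: C=9, A=15, T=16, G=10
G+C = 19, so %GC = 19/50 × 100 = 38%
Salt term: 16.6 × (-0.264) = -4.382
GC term: 0.41 × 38 = 15.58; length term: −675/50 = −13.5
Tm = 81.5 + (-4.382) + 15.58 − 13.5 = 79.198 → 79.2°C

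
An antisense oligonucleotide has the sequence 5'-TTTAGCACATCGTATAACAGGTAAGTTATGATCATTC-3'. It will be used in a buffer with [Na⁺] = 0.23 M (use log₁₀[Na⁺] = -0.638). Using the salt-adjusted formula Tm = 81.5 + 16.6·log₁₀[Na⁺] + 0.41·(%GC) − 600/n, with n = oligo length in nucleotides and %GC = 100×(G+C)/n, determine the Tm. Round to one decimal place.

68.0°C

Length n = 37. Base counts: G=6, C=6, A=12, T=13
G+C = 12, so %GC = 12/37 × 100 = 32.432%
Salt term: 16.6 × (-0.638) = -10.591
GC term: 0.41 × 32.432 = 13.297; length term: −600/37 = −16.216
Tm = 81.5 + (-10.591) + 13.297 − 16.216 = 67.99 → 68.0°C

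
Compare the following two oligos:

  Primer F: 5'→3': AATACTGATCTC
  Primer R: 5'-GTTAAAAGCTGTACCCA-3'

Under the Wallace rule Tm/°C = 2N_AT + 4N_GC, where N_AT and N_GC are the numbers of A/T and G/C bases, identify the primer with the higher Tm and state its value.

Primer R, 48°C

Primer F: A+T=8, G+C=4 → Tm = 2(8)+4(4) = 32°C
Primer R: A+T=10, G+C=7 → Tm = 2(10)+4(7) = 48°C
32°C vs 48°C → primer R is higher.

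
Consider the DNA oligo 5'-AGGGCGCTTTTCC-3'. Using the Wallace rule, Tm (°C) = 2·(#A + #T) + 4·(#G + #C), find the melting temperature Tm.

A=1, C=4, T=4, G=4
A+T = 5, G+C = 8
Tm = 2(5) + 4(8) = 10 + 32 = 42°C

42°C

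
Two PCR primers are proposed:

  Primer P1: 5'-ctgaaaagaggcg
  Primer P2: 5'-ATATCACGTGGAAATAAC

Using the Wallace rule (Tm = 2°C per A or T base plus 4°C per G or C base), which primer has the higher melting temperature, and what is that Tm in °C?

Primer P1: A+T=6, G+C=7 → Tm = 2(6)+4(7) = 40°C
Primer P2: A+T=12, G+C=6 → Tm = 2(12)+4(6) = 48°C
40°C vs 48°C → primer P2 is higher.

Primer P2, 48°C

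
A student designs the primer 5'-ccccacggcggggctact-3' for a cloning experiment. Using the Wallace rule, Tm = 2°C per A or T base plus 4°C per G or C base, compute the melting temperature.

C=8, A=2, T=2, G=6
So N_AT = 4 and N_GC = 14.
Tm = 4·14 + 2·4 = 56 + 8 = 64°C

64°C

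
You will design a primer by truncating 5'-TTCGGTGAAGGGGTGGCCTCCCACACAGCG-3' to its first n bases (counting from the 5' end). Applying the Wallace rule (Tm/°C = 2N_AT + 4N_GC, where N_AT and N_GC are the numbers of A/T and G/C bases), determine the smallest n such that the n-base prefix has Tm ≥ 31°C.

n = 11

First 10 bases: TTCGGTGAAG → Tm = 30°C (< 31°C)
First 11 bases: TTCGGTGAAGG → Tm = 34°C (≥ 31°C)
Since every base adds ≥2°C, Tm only increases with n, so the threshold is first crossed at n = 11.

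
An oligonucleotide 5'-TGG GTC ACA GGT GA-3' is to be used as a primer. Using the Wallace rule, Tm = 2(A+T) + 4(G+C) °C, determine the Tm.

Counting bases: A=3, C=2, T=3, G=6
A+T = 6, G+C = 8
Tm = 2×6 + 4×8 = 44°C

44°C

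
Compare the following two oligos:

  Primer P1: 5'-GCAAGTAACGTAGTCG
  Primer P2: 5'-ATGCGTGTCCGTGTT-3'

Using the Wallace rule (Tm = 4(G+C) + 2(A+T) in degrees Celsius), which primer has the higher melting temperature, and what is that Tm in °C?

Primer P1: A+T=8, G+C=8 → Tm = 2(8)+4(8) = 48°C
Primer P2: A+T=7, G+C=8 → Tm = 2(7)+4(8) = 46°C
48°C vs 46°C → primer P1 is higher.

Primer P1, 48°C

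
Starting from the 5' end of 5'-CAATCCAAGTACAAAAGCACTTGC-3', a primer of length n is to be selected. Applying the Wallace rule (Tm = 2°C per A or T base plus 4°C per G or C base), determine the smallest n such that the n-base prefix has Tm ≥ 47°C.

n = 18

First 17 bases: CAATCCAAGTACAAAAG → Tm = 46°C (< 47°C)
First 18 bases: CAATCCAAGTACAAAAGC → Tm = 50°C (≥ 47°C)
Since every base adds ≥2°C, Tm only increases with n, so the threshold is first crossed at n = 18.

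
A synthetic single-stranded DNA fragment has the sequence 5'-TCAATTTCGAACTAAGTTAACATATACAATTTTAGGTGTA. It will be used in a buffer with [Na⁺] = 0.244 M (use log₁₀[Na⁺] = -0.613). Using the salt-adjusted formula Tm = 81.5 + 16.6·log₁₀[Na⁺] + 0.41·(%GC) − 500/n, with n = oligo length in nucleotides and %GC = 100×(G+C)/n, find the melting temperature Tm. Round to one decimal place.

Length n = 40. Base counts: C=5, T=15, A=15, G=5
G+C = 10, so %GC = 10/40 × 100 = 25%
Salt term: 16.6 × (-0.613) = -10.176
GC term: 0.41 × 25 = 10.25; length term: −500/40 = −12.5
Tm = 81.5 + (-10.176) + 10.25 − 12.5 = 69.074 → 69.1°C

69.1°C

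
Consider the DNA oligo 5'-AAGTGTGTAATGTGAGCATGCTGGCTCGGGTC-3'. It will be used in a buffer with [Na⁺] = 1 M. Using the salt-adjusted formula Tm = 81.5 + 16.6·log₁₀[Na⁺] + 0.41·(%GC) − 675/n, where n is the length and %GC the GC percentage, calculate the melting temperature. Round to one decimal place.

82.2°C

Length n = 32. Counting bases: A=6, T=9, G=12, C=5
G+C = 17, so %GC = 17/32 × 100 = 53.125%
Salt term: 16.6 × (0) = 0
GC term: 0.41 × 53.125 = 21.781; length term: −675/32 = −21.094
Tm = 81.5 + (0) + 21.781 − 21.094 = 82.187 → 82.2°C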